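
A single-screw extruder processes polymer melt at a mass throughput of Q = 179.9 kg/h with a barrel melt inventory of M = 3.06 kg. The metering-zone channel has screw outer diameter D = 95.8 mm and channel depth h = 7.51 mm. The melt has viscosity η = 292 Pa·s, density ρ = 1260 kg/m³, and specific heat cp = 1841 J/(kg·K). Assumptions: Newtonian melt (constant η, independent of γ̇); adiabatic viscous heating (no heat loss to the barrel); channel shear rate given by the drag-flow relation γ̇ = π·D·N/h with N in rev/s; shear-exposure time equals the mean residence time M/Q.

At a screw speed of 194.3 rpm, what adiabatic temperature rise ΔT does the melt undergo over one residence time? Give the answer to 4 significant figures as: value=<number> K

Convert throughput: Q = 179.9 kg/h = 179.9/3600 = 0.0499722 kg/s
t_res = M / Q_s = 3.06 / 0.0499722 = 61.234 s
Convert to SI: D = 0.0958 m, h = 0.00751 m, N = 194.3/60 = 3.23833 rev/s
γ̇ = π D N / h = (π)(0.0958)(3.23833) / 0.00751 = 129.777 s⁻¹
ΔT = η·γ̇²·t_res / (ρ·cp) = 292 · (129.777)² · 61.234 / (1260 · 1841) = 129.821 K

value=129.8 K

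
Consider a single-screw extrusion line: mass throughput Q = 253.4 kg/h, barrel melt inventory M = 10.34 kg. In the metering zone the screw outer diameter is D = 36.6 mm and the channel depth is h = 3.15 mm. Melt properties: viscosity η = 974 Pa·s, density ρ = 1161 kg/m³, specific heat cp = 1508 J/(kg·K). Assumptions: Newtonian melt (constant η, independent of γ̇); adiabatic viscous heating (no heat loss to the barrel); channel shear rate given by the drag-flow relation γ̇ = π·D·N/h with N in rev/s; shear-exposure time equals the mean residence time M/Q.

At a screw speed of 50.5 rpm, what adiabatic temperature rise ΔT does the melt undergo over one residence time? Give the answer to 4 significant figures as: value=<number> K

value=77.14 K

Q_s = Q / 3600 = 253.4 / 3600 = 0.0703889 kg/s
Mean residence time: t_res = M/Q_s = 10.34 kg / 0.0703889 kg/s = 146.898 s
Geometry in metres: D = 36.6 mm → 0.0366 m, h = 3.15 mm → 0.00315 m; screw speed N = 50.5 rpm = 0.841667 rev/s
γ̇ = π D N / h = (π)(0.0366)(0.841667) / 0.00315 = 30.7228 s⁻¹
ΔT = η·γ̇²·t_res / (ρ·cp) = 974 · (30.7228)² · 146.898 / (1161 · 1508) = 77.137 K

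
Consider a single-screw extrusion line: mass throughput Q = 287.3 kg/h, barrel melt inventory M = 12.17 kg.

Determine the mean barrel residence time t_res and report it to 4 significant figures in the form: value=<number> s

value=152.5 s

Q_s = Q / 3600 = 287.3 / 3600 = 0.0798056 kg/s
t_res = M / Q_s = 12.17 / 0.0798056 = 152.496 s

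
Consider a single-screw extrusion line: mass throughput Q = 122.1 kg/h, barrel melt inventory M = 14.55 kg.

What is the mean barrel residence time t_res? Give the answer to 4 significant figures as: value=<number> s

Throughput in SI: Q_s = 122.1 kg/h ÷ 3600 s/h = 0.0339167 kg/s
Mean residence time: t_res = M/Q_s = 14.55 kg / 0.0339167 kg/s = 428.993 s

value=429.0 s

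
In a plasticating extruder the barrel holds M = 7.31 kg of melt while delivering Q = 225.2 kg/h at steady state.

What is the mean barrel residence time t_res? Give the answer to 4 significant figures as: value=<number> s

Q_s = Q / 3600 = 225.2 / 3600 = 0.0625556 kg/s
t_res = M / Q_s = 7.31 ÷ 0.0625556 = 116.856 s

value=116.9 s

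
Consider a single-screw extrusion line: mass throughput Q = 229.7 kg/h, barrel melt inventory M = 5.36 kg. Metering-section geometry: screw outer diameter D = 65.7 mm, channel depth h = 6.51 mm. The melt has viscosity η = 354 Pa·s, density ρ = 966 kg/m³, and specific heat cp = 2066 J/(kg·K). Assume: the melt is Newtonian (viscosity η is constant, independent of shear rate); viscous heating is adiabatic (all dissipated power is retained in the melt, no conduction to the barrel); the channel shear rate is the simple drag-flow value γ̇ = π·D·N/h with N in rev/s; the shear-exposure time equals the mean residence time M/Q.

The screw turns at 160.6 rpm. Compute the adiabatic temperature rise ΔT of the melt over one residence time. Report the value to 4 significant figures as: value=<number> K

value=107.3 K

Throughput in SI: Q_s = 229.7 kg/h ÷ 3600 s/h = 0.0638056 kg/s
Mean residence time: t_res = M/Q_s = 5.36 kg / 0.0638056 kg/s = 84.0052 s
Geometry in metres: D = 65.7 mm → 0.0657 m, h = 6.51 mm → 0.00651 m; screw speed N = 160.6 rpm = 2.67667 rev/s
γ̇ = π D N / h = (π)(0.0657)(2.67667) / 0.00651 = 84.865 s⁻¹
ΔT = η·γ̇²·t_res / (ρ·cp) = 354 · (84.865)² · 84.0052 / (966 · 2066) = 107.315 K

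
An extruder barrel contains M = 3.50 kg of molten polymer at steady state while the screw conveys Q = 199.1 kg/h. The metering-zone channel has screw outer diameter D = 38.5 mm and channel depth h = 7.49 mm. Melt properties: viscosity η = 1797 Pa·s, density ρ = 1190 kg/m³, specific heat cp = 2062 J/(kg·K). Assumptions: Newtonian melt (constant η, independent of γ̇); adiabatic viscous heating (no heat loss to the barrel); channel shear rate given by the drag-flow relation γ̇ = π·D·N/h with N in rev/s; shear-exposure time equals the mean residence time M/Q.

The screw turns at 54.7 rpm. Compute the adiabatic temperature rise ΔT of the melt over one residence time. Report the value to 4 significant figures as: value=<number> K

value=10.04 K

Throughput in SI: Q_s = 199.1 kg/h ÷ 3600 s/h = 0.0553056 kg/s
Mean residence time: t_res = M/Q_s = 3.50 kg / 0.0553056 kg/s = 63.2848 s
D = 38.5 mm = 0.0385 m;  h = 7.49 mm = 0.00749 m;  N = 54.7 rpm / 60 = 0.911667 rev/s
γ̇ = π D N / h = (π)(0.0385)(0.911667) / 0.00749 = 14.7219 s⁻¹
Adiabatic rise: ΔT = η γ̇² t_res / (ρ cp) = 1797·(14.7219)²·63.2848 / (1190·2062) = 10.0448 K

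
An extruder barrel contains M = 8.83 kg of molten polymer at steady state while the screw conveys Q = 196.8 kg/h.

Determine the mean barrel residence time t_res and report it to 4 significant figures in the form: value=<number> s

value=161.5 s

Q_s = Q / 3600 = 196.8 / 3600 = 0.0546667 kg/s
Mean residence time: t_res = M/Q_s = 8.83 kg / 0.0546667 kg/s = 161.524 s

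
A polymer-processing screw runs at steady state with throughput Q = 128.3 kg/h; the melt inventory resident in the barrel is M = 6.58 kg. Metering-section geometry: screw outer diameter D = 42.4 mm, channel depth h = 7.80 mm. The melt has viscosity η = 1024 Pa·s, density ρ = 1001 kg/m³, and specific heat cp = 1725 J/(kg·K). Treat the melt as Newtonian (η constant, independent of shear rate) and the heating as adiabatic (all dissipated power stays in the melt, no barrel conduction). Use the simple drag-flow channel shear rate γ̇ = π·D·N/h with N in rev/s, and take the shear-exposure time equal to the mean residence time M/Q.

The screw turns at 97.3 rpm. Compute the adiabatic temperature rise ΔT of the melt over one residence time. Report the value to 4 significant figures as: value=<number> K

Q_s = Q / 3600 = 128.3 / 3600 = 0.0356389 kg/s
t_res = M / Q_s = 6.58 ÷ 0.0356389 = 184.63 s
Convert to SI: D = 0.0424 m, h = 0.0078 m, N = 97.3/60 = 1.62167 rev/s
γ̇ = π·D·N / h = π · 0.0424 · 1.62167 / 0.0078 = 27.6938 s⁻¹
ΔT = η·γ̇²·t_res/(ρ·cp) = [1024 × 27.6938² × 184.63] / [1001 × 1725] = 83.9738 K

value=83.97 K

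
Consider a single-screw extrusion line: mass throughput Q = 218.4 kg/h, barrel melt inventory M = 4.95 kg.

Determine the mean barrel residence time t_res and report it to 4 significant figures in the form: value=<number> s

value=81.59 s

Q_s = Q / 3600 = 218.4 / 3600 = 0.0606667 kg/s
t_res = M / Q_s = 4.95 / 0.0606667 = 81.5934 s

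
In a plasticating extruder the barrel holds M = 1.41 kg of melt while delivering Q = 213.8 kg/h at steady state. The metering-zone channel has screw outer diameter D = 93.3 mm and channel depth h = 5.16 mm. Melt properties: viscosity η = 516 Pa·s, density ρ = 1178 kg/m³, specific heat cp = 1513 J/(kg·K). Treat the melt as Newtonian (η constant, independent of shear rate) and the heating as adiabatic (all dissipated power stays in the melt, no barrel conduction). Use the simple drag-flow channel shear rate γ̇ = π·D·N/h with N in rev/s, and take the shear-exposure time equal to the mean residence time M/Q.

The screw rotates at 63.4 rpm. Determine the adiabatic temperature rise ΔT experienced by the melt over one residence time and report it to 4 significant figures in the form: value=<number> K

value=24.76 K

Q_s = Q / 3600 = 213.8 / 3600 = 0.0593889 kg/s
t_res = M / Q_s = 1.41 / 0.0593889 = 23.7418 s
Geometry in metres: D = 93.3 mm → 0.0933 m, h = 5.16 mm → 0.00516 m; screw speed N = 63.4 rpm = 1.05667 rev/s
Shear rate: γ̇ = πDN/h = π·0.0933·1.05667/0.00516 = 60.0233 s⁻¹
ΔT = η·γ̇²·t_res / (ρ·cp) = 516 · (60.0233)² · 23.7418 / (1178 · 1513) = 24.7639 K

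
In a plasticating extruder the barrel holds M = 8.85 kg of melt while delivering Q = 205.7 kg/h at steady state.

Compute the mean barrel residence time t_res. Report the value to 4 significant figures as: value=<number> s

Q_s = Q / 3600 = 205.7 / 3600 = 0.0571389 kg/s
Mean residence time: t_res = M/Q_s = 8.85 kg / 0.0571389 kg/s = 154.886 s

value=154.9 s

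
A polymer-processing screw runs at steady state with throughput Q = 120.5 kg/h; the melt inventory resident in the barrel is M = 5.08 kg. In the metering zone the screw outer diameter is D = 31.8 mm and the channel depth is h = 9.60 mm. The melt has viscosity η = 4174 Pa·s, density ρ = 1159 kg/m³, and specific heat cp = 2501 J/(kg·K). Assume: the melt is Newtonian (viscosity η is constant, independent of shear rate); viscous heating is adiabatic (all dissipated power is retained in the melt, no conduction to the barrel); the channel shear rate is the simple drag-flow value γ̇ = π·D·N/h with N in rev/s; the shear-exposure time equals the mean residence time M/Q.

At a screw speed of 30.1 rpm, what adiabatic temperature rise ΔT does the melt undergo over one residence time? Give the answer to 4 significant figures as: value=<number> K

value=5.956 K

Throughput in SI: Q_s = 120.5 kg/h ÷ 3600 s/h = 0.0334722 kg/s
t_res = M / Q_s = 5.08 ÷ 0.0334722 = 151.768 s
D = 31.8 mm = 0.0318 m;  h = 9.60 mm = 0.0096 m;  N = 30.1 rpm / 60 = 0.501667 rev/s
γ̇ = π D N / h = (π)(0.0318)(0.501667) / 0.0096 = 5.22061 s⁻¹
ΔT = η·γ̇²·t_res/(ρ·cp) = [4174 × 5.22061² × 151.768] / [1159 × 2501] = 5.9563 K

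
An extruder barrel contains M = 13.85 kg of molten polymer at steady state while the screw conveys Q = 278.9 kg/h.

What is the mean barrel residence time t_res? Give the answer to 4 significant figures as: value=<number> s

value=178.8 s

Q_s = Q / 3600 = 278.9 / 3600 = 0.0774722 kg/s
Mean residence time: t_res = M/Q_s = 13.85 kg / 0.0774722 kg/s = 178.774 s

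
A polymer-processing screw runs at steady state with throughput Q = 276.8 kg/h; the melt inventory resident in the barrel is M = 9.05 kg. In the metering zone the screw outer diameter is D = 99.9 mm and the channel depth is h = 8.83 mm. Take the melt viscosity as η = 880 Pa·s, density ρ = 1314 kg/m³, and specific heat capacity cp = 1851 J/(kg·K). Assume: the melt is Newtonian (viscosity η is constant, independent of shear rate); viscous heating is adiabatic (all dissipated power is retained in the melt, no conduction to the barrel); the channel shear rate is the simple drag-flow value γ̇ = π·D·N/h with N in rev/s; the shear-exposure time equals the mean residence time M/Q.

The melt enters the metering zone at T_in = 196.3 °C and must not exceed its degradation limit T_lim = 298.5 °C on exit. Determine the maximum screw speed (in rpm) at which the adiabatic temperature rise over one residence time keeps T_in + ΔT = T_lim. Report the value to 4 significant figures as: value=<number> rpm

value=82.70 rpm

Q_s = Q / 3600 = 276.8 / 3600 = 0.0768889 kg/s
t_res = M / Q_s = 9.05 ÷ 0.0768889 = 117.702 s
Geometry in SI: D = 99.9 mm → 0.0999 m, h = 8.83 mm → 0.00883 m
ΔT_a = T_lim − T_in = 298.5 − 196.3 = 102.2 K
γ̇_max² = ΔT_a·ρ·cp / (η·t_res) = [102.2 × 1314 × 1851] / [880 × 117.702] = 2399.86 s⁻²
Take the square root: γ̇_max = √(2399.86) = 48.9883 s⁻¹
N_max = γ̇_max·h / (π·D) = 48.9883 · 0.00883 / (π · 0.0999) = 1.37828 rev/s = 82.6969 rpm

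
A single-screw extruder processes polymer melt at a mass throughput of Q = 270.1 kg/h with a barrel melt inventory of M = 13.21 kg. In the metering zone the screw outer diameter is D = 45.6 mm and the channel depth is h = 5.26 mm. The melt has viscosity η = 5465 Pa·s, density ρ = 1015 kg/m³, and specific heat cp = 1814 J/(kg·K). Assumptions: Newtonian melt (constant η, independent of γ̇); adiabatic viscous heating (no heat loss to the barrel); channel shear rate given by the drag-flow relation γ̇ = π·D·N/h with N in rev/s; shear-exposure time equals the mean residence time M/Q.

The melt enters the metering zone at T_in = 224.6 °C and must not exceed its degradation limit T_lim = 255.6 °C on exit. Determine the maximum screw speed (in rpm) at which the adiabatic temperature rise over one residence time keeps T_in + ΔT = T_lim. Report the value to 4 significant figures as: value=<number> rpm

value=16.97 rpm

Throughput in SI: Q_s = 270.1 kg/h ÷ 3600 s/h = 0.0750278 kg/s
Mean residence time: t_res = M/Q_s = 13.21 kg / 0.0750278 kg/s = 176.068 s
D = 45.6 mm = 0.0456 m;  h = 5.26 mm = 0.00526 m
Allowable rise: ΔT_a = T_lim − T_in = 255.6 − 224.6 = 31 K
Invert ΔT = ηγ̇²t_res/(ρcp) for γ̇: γ̇_max² = ΔT_a ρ cp / (η t_res) = 31·1015·1814 / (5465·176.068) = 59.319 s⁻²
γ̇_max = √59.319 = 7.70189 s⁻¹
N_max = γ̇_max·h / (π·D) = 7.70189 · 0.00526 / (π · 0.0456) = 0.282793 rev/s = 16.9676 rpm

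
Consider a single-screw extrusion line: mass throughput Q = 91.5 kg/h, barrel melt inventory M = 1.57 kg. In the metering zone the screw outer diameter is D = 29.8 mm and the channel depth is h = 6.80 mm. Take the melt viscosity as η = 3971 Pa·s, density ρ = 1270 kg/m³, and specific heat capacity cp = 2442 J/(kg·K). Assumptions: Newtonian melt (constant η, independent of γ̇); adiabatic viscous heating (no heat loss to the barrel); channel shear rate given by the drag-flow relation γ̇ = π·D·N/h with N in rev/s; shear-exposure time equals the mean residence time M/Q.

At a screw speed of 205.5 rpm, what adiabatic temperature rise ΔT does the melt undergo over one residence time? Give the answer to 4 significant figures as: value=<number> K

value=175.9 K

Convert throughput: Q = 91.5 kg/h = 91.5/3600 = 0.0254167 kg/s
t_res = M / Q_s = 1.57 / 0.0254167 = 61.7705 s
Convert to SI: D = 0.0298 m, h = 0.0068 m, N = 205.5/60 = 3.425 rev/s
Shear rate: γ̇ = πDN/h = π·0.0298·3.425/0.0068 = 47.1539 s⁻¹
ΔT = η·γ̇²·t_res/(ρ·cp) = [3971 × 47.1539² × 61.7705] / [1270 × 2442] = 175.86 K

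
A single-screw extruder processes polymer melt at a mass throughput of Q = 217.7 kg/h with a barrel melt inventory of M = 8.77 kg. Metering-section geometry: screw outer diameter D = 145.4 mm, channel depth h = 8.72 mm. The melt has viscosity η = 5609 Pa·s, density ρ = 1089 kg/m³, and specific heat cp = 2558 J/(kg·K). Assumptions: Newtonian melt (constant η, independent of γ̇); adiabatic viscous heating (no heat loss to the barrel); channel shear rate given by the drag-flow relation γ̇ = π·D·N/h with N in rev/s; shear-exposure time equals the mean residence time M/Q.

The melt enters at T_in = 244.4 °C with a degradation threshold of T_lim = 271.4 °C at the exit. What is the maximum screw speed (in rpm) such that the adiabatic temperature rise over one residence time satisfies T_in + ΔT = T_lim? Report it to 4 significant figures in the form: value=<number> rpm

Throughput in SI: Q_s = 217.7 kg/h ÷ 3600 s/h = 0.0604722 kg/s
t_res = M / Q_s = 8.77 ÷ 0.0604722 = 145.025 s
D = 145.4 mm = 0.1454 m;  h = 8.72 mm = 0.00872 m
ΔT_a = T_lim − T_in = 271.4 °C − 244.4 °C = 27 K
Invert ΔT = ηγ̇²t_res/(ρcp) for γ̇: γ̇_max² = ΔT_a ρ cp / (η t_res) = 27·1089·2558 / (5609·145.025) = 92.462 s⁻²
γ̇_max = sqrt(92.462) = 9.61571 s⁻¹
Solve γ̇ = πDN/h for N: N_max = γ̇_max·h/(π·D) = 9.61571 × 0.00872 / (π × 0.1454) = 0.183562 rev/s = 11.0137 rpm

value=11.01 rpm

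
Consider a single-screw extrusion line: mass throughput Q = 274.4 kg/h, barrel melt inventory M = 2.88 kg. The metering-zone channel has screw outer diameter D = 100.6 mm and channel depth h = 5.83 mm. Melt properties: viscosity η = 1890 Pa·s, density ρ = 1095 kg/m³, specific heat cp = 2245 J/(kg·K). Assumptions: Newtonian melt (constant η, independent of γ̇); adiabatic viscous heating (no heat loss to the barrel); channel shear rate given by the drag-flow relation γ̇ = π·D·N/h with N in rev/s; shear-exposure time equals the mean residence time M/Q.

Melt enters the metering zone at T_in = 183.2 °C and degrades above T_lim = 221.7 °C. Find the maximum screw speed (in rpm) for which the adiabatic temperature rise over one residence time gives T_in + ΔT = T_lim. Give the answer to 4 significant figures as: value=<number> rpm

Throughput in SI: Q_s = 274.4 kg/h ÷ 3600 s/h = 0.0762222 kg/s
Mean residence time: t_res = M/Q_s = 2.88 kg / 0.0762222 kg/s = 37.7843 s
Geometry in SI: D = 100.6 mm → 0.1006 m, h = 5.83 mm → 0.00583 m
Allowable rise: ΔT_a = T_lim − T_in = 221.7 − 183.2 = 38.5 K
γ̇_max² = ΔT_a·ρ·cp/(η·t_res) = 38.5·1095·2245/(1890·37.7843) = 1325.31 s⁻²
Take the square root: γ̇_max = √(1325.31) = 36.4049 s⁻¹
N_max = γ̇_max·h / (π·D) = 36.4049 · 0.00583 / (π · 0.1006) = 0.671552 rev/s = 40.2931 rpm

value=40.29 rpm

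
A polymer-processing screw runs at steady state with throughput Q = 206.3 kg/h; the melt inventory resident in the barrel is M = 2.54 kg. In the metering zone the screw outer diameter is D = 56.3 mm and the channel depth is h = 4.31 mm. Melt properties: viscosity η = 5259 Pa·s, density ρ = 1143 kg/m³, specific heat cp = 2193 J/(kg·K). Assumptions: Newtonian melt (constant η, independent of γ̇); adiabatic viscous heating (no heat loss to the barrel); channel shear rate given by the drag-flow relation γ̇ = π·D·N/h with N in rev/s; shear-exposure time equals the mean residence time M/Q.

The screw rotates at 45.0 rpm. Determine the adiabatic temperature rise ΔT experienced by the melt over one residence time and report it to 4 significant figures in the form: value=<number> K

value=88.09 K

Convert throughput: Q = 206.3 kg/h = 206.3/3600 = 0.0573056 kg/s
t_res = M / Q_s = 2.54 ÷ 0.0573056 = 44.3238 s
D = 56.3 mm = 0.0563 m;  h = 4.31 mm = 0.00431 m;  N = 45.0 rpm / 60 = 0.75 rev/s
γ̇ = π D N / h = (π)(0.0563)(0.75) / 0.00431 = 30.7781 s⁻¹
ΔT = η·γ̇²·t_res / (ρ·cp) = 5259 · (30.7781)² · 44.3238 / (1143 · 2193) = 88.0927 K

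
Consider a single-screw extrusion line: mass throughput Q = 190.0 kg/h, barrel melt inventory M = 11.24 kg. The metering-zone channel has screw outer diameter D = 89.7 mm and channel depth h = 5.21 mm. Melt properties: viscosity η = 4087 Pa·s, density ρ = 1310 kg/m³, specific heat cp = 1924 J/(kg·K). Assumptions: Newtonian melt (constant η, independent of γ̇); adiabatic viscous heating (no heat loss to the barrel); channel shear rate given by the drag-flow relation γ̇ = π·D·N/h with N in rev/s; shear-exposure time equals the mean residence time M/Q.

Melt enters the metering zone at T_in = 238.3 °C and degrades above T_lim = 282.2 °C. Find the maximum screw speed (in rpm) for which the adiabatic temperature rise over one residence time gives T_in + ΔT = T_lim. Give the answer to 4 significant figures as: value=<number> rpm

Q_s = Q / 3600 = 190.0 / 3600 = 0.0527778 kg/s
t_res = M / Q_s = 11.24 / 0.0527778 = 212.968 s
Convert to metres: D = 0.0897 m, h = 0.00521 m
ΔT_a = T_lim − T_in = 282.2 − 238.3 = 43.9 K
Invert ΔT = ηγ̇²t_res/(ρcp) for γ̇: γ̇_max² = ΔT_a ρ cp / (η t_res) = 43.9·1310·1924 / (4087·212.968) = 127.122 s⁻²
γ̇_max = sqrt(127.122) = 11.2748 s⁻¹
N_max = γ̇_max h / (πD) = 11.2748·0.00521/(π·0.0897) = 0.208452 rev/s → ×60 = 12.5071 rpm

value=12.51 rpm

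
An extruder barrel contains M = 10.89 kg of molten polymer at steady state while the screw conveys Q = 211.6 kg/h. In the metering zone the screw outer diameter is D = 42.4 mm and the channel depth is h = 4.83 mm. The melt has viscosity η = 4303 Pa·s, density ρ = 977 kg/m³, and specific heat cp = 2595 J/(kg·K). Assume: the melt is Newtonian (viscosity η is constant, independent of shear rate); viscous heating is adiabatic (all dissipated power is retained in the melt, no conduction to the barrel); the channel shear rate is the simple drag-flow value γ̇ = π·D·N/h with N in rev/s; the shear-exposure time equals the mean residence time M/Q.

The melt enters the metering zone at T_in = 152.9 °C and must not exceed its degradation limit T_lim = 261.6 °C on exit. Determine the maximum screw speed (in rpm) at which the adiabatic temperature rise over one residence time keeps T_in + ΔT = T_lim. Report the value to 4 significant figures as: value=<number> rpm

Throughput in SI: Q_s = 211.6 kg/h ÷ 3600 s/h = 0.0587778 kg/s
t_res = M / Q_s = 10.89 ÷ 0.0587778 = 185.274 s
Convert to metres: D = 0.0424 m, h = 0.00483 m
ΔT_a = T_lim − T_in = 261.6 °C − 152.9 °C = 108.7 K
Invert ΔT = ηγ̇²t_res/(ρcp) for γ̇: γ̇_max² = ΔT_a ρ cp / (η t_res) = 108.7·977·2595 / (4303·185.274) = 345.681 s⁻²
γ̇_max = √345.681 = 18.5925 s⁻¹
N_max = γ̇_max·h / (π·D) = 18.5925 · 0.00483 / (π · 0.0424) = 0.67417 rev/s = 40.4502 rpm

value=40.45 rpm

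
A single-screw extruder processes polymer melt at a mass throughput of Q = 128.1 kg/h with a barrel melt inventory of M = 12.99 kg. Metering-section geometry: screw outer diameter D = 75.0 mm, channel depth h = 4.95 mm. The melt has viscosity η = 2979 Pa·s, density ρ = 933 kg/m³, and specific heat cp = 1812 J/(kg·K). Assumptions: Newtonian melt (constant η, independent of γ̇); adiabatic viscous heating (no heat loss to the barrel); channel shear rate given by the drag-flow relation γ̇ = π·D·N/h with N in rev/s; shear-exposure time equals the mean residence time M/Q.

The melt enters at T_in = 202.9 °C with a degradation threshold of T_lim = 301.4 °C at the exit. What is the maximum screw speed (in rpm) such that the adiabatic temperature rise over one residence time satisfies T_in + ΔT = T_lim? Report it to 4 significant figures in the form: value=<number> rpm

Q_s = Q / 3600 = 128.1 / 3600 = 0.0355833 kg/s
Mean residence time: t_res = M/Q_s = 12.99 kg / 0.0355833 kg/s = 365.059 s
Geometry in SI: D = 75.0 mm → 0.075 m, h = 4.95 mm → 0.00495 m
ΔT_a = T_lim − T_in = 301.4 − 202.9 = 98.5 K
γ̇_max² = ΔT_a·ρ·cp/(η·t_res) = 98.5·933·1812/(2979·365.059) = 153.124 s⁻²
γ̇_max = √153.124 = 12.3743 s⁻¹
N_max = γ̇_max h / (πD) = 12.3743·0.00495/(π·0.075) = 0.259965 rev/s → ×60 = 15.5979 rpm

value=15.60 rpm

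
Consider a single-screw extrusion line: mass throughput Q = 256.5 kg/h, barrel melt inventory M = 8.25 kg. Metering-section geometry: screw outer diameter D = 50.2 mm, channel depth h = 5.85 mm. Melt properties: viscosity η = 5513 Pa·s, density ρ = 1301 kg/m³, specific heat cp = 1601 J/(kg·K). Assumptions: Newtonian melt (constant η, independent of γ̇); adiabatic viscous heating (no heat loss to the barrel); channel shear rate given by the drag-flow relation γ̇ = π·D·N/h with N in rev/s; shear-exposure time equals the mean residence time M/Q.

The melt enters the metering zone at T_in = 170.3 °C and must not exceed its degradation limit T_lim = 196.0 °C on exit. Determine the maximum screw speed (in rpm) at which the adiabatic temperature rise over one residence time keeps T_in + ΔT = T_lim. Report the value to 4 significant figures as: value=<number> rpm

value=20.38 rpm

Q_s = Q / 3600 = 256.5 / 3600 = 0.07125 kg/s
t_res = M / Q_s = 8.25 / 0.07125 = 115.789 s
Geometry in SI: D = 50.2 mm → 0.0502 m, h = 5.85 mm → 0.00585 m
Allowable rise: ΔT_a = T_lim − T_in = 196.0 − 170.3 = 25.7 K
Invert ΔT = ηγ̇²t_res/(ρcp) for γ̇: γ̇_max² = ΔT_a ρ cp / (η t_res) = 25.7·1301·1601 / (5513·115.789) = 83.858 s⁻²
γ̇_max = sqrt(83.858) = 9.1574 s⁻¹
N_max = γ̇_max·h / (π·D) = 9.1574 · 0.00585 / (π · 0.0502) = 0.339684 rev/s = 20.381 rpm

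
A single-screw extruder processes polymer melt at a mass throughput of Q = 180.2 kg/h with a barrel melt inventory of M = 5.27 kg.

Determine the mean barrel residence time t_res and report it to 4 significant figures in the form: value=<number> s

Throughput in SI: Q_s = 180.2 kg/h ÷ 3600 s/h = 0.0500556 kg/s
Mean residence time: t_res = M/Q_s = 5.27 kg / 0.0500556 kg/s = 105.283 s

value=105.3 s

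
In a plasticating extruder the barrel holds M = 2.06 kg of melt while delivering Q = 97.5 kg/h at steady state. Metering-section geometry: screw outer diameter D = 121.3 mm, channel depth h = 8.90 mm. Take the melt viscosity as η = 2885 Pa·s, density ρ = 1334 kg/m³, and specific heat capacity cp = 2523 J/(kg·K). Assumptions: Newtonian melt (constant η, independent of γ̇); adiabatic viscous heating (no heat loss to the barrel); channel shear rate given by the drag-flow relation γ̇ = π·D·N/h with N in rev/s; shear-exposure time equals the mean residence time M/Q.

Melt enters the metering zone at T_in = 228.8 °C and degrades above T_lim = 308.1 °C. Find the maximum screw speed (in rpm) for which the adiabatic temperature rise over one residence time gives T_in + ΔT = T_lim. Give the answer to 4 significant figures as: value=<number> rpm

Throughput in SI: Q_s = 97.5 kg/h ÷ 3600 s/h = 0.0270833 kg/s
t_res = M / Q_s = 2.06 / 0.0270833 = 76.0615 s
D = 121.3 mm = 0.1213 m;  h = 8.90 mm = 0.0089 m
Allowable rise: ΔT_a = T_lim − T_in = 308.1 − 228.8 = 79.3 K
Invert ΔT = ηγ̇²t_res/(ρcp) for γ̇: γ̇_max² = ΔT_a ρ cp / (η t_res) = 79.3·1334·2523 / (2885·76.0615) = 1216.28 s⁻²
γ̇_max = √1216.28 = 34.8753 s⁻¹
N_max = γ̇_max·h / (π·D) = 34.8753 · 0.0089 / (π · 0.1213) = 0.814511 rev/s = 48.8707 rpm

value=48.87 rpm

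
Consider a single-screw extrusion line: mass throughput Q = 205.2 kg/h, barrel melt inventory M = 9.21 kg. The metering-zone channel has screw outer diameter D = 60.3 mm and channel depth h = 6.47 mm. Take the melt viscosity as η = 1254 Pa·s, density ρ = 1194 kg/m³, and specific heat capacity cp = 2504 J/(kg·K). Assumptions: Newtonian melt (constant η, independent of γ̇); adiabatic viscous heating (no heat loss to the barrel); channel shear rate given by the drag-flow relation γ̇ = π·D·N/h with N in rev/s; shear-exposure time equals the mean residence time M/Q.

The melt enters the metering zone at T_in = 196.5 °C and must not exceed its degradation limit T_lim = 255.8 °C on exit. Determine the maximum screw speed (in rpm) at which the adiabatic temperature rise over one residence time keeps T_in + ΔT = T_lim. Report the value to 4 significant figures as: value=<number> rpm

value=60.62 rpm

Throughput in SI: Q_s = 205.2 kg/h ÷ 3600 s/h = 0.057 kg/s
t_res = M / Q_s = 9.21 ÷ 0.057 = 161.579 s
D = 60.3 mm = 0.0603 m;  h = 6.47 mm = 0.00647 m
Allowable rise: ΔT_a = T_lim − T_in = 255.8 − 196.5 = 59.3 K
Invert ΔT = ηγ̇²t_res/(ρcp) for γ̇: γ̇_max² = ΔT_a ρ cp / (η t_res) = 59.3·1194·2504 / (1254·161.579) = 875.006 s⁻²
γ̇_max = sqrt(875.006) = 29.5805 s⁻¹
N_max = γ̇_max·h / (π·D) = 29.5805 · 0.00647 / (π · 0.0603) = 1.01028 rev/s = 60.6169 rpm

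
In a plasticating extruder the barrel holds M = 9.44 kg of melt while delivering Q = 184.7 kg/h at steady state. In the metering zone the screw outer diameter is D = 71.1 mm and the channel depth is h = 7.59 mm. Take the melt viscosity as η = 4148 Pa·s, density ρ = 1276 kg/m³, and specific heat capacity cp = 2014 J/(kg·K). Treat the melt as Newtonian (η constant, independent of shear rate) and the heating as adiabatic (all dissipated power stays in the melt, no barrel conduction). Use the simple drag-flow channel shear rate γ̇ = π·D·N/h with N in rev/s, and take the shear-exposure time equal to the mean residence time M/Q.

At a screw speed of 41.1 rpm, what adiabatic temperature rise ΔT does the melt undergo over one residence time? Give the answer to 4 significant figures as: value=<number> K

value=120.7 K

Throughput in SI: Q_s = 184.7 kg/h ÷ 3600 s/h = 0.0513056 kg/s
Mean residence time: t_res = M/Q_s = 9.44 kg / 0.0513056 kg/s = 183.996 s
D = 71.1 mm = 0.0711 m;  h = 7.59 mm = 0.00759 m;  N = 41.1 rpm / 60 = 0.685 rev/s
γ̇ = π D N / h = (π)(0.0711)(0.685) / 0.00759 = 20.159 s⁻¹
ΔT = η·γ̇²·t_res/(ρ·cp) = [4148 × 20.159² × 183.996] / [1276 × 2014] = 120.69 K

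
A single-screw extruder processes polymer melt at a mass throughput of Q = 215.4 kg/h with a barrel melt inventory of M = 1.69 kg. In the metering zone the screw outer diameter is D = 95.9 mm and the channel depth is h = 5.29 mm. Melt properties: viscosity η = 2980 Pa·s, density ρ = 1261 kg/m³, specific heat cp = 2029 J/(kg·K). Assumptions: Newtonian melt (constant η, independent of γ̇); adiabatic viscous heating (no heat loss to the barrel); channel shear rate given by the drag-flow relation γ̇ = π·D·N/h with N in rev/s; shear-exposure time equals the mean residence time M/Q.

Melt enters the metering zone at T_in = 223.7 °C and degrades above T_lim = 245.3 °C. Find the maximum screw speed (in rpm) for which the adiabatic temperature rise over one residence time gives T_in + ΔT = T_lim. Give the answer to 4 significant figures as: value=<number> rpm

value=27.00 rpm

Throughput in SI: Q_s = 215.4 kg/h ÷ 3600 s/h = 0.0598333 kg/s
Mean residence time: t_res = M/Q_s = 1.69 kg / 0.0598333 kg/s = 28.2451 s
D = 95.9 mm = 0.0959 m;  h = 5.29 mm = 0.00529 m
ΔT_a = T_lim − T_in = 245.3 − 223.7 = 21.6 K
γ̇_max² = ΔT_a·ρ·cp / (η·t_res) = [21.6 × 1261 × 2029] / [2980 × 28.2451] = 656.585 s⁻²
Take the square root: γ̇_max = √(656.585) = 25.6239 s⁻¹
N_max = γ̇_max·h / (π·D) = 25.6239 · 0.00529 / (π · 0.0959) = 0.449917 rev/s = 26.995 rpm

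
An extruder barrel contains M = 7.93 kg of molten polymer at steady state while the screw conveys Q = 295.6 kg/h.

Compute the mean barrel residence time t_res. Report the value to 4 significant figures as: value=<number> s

Convert throughput: Q = 295.6 kg/h = 295.6/3600 = 0.0821111 kg/s
t_res = M / Q_s = 7.93 / 0.0821111 = 96.5765 s

value=96.58 s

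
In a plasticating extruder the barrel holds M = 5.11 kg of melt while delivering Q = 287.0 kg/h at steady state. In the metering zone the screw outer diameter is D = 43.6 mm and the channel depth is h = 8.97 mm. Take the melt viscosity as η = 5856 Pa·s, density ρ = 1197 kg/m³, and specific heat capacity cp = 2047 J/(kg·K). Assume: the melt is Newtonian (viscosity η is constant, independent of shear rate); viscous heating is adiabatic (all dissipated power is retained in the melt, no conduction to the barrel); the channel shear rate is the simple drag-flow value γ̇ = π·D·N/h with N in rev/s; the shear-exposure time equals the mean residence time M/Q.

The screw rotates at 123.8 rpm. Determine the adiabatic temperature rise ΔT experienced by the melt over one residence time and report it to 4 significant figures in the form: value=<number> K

Convert throughput: Q = 287.0 kg/h = 287.0/3600 = 0.0797222 kg/s
t_res = M / Q_s = 5.11 ÷ 0.0797222 = 64.0976 s
D = 43.6 mm = 0.0436 m;  h = 8.97 mm = 0.00897 m;  N = 123.8 rpm / 60 = 2.06333 rev/s
γ̇ = π·D·N / h = π · 0.0436 · 2.06333 / 0.00897 = 31.5075 s⁻¹
ΔT = η·γ̇²·t_res / (ρ·cp) = 5856 · (31.5075)² · 64.0976 / (1197 · 2047) = 152.075 K

value=152.1 K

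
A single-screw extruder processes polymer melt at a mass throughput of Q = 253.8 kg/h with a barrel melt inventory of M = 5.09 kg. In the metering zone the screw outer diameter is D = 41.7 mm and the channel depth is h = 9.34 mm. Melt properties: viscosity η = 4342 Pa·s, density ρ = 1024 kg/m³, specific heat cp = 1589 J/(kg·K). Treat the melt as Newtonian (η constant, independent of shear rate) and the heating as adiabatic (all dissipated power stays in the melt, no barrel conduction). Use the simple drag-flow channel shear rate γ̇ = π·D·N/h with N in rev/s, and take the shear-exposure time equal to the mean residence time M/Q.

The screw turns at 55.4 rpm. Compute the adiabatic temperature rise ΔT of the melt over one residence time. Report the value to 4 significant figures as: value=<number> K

Q_s = Q / 3600 = 253.8 / 3600 = 0.0705 kg/s
t_res = M / Q_s = 5.09 ÷ 0.0705 = 72.1986 s
Geometry in metres: D = 41.7 mm → 0.0417 m, h = 9.34 mm → 0.00934 m; screw speed N = 55.4 rpm = 0.923333 rev/s
γ̇ = π D N / h = (π)(0.0417)(0.923333) / 0.00934 = 12.9508 s⁻¹
ΔT = η·γ̇²·t_res/(ρ·cp) = [4342 × 12.9508² × 72.1986] / [1024 × 1589] = 32.3139 K

value=32.31 K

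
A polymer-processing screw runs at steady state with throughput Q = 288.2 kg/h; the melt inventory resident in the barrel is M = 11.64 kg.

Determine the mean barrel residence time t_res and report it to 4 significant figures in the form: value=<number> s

value=145.4 s

Convert throughput: Q = 288.2 kg/h = 288.2/3600 = 0.0800556 kg/s
t_res = M / Q_s = 11.64 ÷ 0.0800556 = 145.399 s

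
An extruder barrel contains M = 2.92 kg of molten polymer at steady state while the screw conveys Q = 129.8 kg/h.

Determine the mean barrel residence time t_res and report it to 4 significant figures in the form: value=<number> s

Throughput in SI: Q_s = 129.8 kg/h ÷ 3600 s/h = 0.0360556 kg/s
Mean residence time: t_res = M/Q_s = 2.92 kg / 0.0360556 kg/s = 80.9861 s

value=80.99 s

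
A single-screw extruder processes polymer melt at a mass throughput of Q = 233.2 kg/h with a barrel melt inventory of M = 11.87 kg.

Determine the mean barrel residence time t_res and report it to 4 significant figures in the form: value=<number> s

Q_s = Q / 3600 = 233.2 / 3600 = 0.0647778 kg/s
t_res = M / Q_s = 11.87 / 0.0647778 = 183.242 s

value=183.2 s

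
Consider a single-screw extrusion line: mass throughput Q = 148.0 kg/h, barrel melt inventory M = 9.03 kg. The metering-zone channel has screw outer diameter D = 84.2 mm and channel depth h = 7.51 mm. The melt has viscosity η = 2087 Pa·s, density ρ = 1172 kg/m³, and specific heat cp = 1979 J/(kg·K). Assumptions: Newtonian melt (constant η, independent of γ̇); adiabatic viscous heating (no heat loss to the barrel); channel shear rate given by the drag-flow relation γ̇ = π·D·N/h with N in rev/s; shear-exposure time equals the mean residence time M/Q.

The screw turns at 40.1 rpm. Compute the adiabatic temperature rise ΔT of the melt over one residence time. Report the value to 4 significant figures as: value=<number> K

Convert throughput: Q = 148.0 kg/h = 148.0/3600 = 0.0411111 kg/s
t_res = M / Q_s = 9.03 ÷ 0.0411111 = 219.649 s
D = 84.2 mm = 0.0842 m;  h = 7.51 mm = 0.00751 m;  N = 40.1 rpm / 60 = 0.668333 rev/s
Shear rate: γ̇ = πDN/h = π·0.0842·0.668333/0.00751 = 23.5405 s⁻¹
ΔT = η·γ̇²·t_res/(ρ·cp) = [2087 × 23.5405² × 219.649] / [1172 × 1979] = 109.524 K

value=109.5 K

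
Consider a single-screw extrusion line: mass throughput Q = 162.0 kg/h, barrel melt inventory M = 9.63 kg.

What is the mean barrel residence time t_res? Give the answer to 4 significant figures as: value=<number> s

Throughput in SI: Q_s = 162.0 kg/h ÷ 3600 s/h = 0.045 kg/s
t_res = M / Q_s = 9.63 / 0.045 = 214 s

value=214.0 s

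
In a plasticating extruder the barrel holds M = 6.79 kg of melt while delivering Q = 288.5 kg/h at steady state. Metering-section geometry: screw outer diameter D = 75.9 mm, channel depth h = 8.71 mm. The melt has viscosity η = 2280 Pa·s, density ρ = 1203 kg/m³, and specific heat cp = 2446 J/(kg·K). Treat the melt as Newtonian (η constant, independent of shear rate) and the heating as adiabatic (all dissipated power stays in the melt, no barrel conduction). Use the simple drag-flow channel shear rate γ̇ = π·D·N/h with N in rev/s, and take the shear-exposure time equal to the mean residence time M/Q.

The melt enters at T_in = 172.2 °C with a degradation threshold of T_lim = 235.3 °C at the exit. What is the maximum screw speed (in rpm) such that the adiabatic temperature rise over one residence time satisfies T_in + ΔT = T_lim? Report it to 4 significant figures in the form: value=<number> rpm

Q_s = Q / 3600 = 288.5 / 3600 = 0.0801389 kg/s
Mean residence time: t_res = M/Q_s = 6.79 kg / 0.0801389 kg/s = 84.7279 s
Convert to metres: D = 0.0759 m, h = 0.00871 m
Allowable rise: ΔT_a = T_lim − T_in = 235.3 − 172.2 = 63.1 K
Invert ΔT = ηγ̇²t_res/(ρcp) for γ̇: γ̇_max² = ΔT_a ρ cp / (η t_res) = 63.1·1203·2446 / (2280·84.7279) = 961.148 s⁻²
γ̇_max = sqrt(961.148) = 31.0024 s⁻¹
N_max = γ̇_max·h / (π·D) = 31.0024 · 0.00871 / (π · 0.0759) = 1.13246 rev/s = 67.9474 rpm

value=67.95 rpm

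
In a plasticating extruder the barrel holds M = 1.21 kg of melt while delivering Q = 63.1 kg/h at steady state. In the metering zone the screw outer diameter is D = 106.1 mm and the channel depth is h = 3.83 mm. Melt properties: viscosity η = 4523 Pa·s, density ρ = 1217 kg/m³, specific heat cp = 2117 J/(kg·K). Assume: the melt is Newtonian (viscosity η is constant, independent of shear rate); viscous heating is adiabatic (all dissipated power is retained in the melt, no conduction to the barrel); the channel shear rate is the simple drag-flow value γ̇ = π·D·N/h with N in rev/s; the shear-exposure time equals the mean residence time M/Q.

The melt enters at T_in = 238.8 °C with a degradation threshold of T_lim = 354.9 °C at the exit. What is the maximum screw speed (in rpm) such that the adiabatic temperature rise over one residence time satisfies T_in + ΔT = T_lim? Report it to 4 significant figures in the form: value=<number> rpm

value=21.34 rpm

Q_s = Q / 3600 = 63.1 / 3600 = 0.0175278 kg/s
t_res = M / Q_s = 1.21 / 0.0175278 = 69.0333 s
Geometry in SI: D = 106.1 mm → 0.1061 m, h = 3.83 mm → 0.00383 m
ΔT_a = T_lim − T_in = 354.9 °C − 238.8 °C = 116.1 K
γ̇_max² = ΔT_a·ρ·cp/(η·t_res) = 116.1·1217·2117/(4523·69.0333) = 957.985 s⁻²
γ̇_max = √957.985 = 30.9513 s⁻¹
N_max = γ̇_max h / (πD) = 30.9513·0.00383/(π·0.1061) = 0.355642 rev/s → ×60 = 21.3385 rpm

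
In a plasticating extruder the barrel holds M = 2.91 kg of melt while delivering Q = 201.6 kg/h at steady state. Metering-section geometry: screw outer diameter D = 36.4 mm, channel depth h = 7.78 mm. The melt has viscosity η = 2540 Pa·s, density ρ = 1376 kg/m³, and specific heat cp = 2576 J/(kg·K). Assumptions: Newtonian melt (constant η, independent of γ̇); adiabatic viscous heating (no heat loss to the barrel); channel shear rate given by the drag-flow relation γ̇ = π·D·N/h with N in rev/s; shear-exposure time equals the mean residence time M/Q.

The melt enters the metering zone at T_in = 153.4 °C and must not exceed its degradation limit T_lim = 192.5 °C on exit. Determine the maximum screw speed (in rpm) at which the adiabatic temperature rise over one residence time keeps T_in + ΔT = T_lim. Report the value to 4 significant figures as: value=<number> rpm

value=132.3 rpm

Q_s = Q / 3600 = 201.6 / 3600 = 0.056 kg/s
t_res = M / Q_s = 2.91 / 0.056 = 51.9643 s
D = 36.4 mm = 0.0364 m;  h = 7.78 mm = 0.00778 m
ΔT_a = T_lim − T_in = 192.5 °C − 153.4 °C = 39.1 K
γ̇_max² = ΔT_a·ρ·cp / (η·t_res) = [39.1 × 1376 × 2576] / [2540 × 51.9643] = 1050.03 s⁻²
γ̇_max = √1050.03 = 32.4042 s⁻¹
N_max = γ̇_max h / (πD) = 32.4042·0.00778/(π·0.0364) = 2.2046 rev/s → ×60 = 132.276 rpm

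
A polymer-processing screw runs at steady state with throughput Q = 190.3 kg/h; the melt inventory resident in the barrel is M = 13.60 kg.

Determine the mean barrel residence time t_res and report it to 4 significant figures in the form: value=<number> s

Q_s = Q / 3600 = 190.3 / 3600 = 0.0528611 kg/s
t_res = M / Q_s = 13.60 ÷ 0.0528611 = 257.278 s

value=257.3 s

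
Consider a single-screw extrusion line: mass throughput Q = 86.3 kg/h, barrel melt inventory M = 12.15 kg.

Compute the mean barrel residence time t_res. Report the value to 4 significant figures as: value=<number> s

value=506.8 s

Throughput in SI: Q_s = 86.3 kg/h ÷ 3600 s/h = 0.0239722 kg/s
t_res = M / Q_s = 12.15 / 0.0239722 = 506.837 s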